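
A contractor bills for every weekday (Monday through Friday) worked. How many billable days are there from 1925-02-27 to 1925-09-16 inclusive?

144

1925-02-27 is a Friday.
The range spans 202 days (inclusive of both endpoints).
202 = 7 × 28 + 6, so there are 28 full weeks plus 6 extra days.
Each full week contributes 5 weekdays (Mon–Fri): 28 × 5 = 140.
The 6 extra days are Fri, Sat, Sun, Mon, Tue, Wed — 4 of them qualify.
Total: 140 + 4 = 144.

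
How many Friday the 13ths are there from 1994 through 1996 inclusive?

5

Friday-the-13ths by year:
1994: May
1995: Jan, Oct
1996: Sep, Dec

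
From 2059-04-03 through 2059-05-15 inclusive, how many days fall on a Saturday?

2059-04-03 is a Thursday.
From 2059-04-03 to 2059-05-15 is 43 days inclusive.
43 = 7 × 6 + 1, so there are 6 full weeks plus 1 extra day.
Each full week contributes one Saturday: 6 so far.
The 1 extra day is Thursday — none qualify.
Total: 6 + 0 = 6.

6 Saturdays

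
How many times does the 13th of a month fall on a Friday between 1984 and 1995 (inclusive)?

Friday-the-13ths by year:
1984: Jan, Apr, Jul
1985: Sep, Dec
1986: Jun
1987: Feb, Mar, Nov
1988: May
1989: Jan, Oct
1990: Apr, Jul
1991: Sep, Dec
1992: Mar, Nov
1993: Aug
1994: May
1995: Jan, Oct

22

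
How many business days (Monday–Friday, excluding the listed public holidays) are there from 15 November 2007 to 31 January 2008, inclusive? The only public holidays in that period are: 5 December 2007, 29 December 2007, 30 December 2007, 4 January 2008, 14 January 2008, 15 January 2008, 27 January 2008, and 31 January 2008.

15 November 2007 is a Thursday.
That's 78 days from start to end, counting both.
78 = 7 × 11 + 1, so there are 11 full weeks plus 1 extra day.
Each full week contributes 5 weekdays (Mon–Fri): 11 × 5 = 55.
The 1 extra day is Thursday — 1 of them qualifies.
Total: 55 + 1 = 56.
Holidays: 5 December 2007 (Wed); 29 December 2007 (Sat); 30 December 2007 (Sun); 4 January 2008 (Fri); 14 January 2008 (Mon); 15 January 2008 (Tue); 27 January 2008 (Sun); 31 January 2008 (Thu).
5 of the 8 holidays fall on weekdays; the rest are weekends and were already excluded.
Business days: 56 − 5 = 51.

51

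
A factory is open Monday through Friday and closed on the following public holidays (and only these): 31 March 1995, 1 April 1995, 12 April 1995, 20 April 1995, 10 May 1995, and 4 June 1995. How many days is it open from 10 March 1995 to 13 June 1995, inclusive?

64

10 March 1995 is a Friday.
From 10 March 1995 to 13 June 1995 is 96 days inclusive.
96 = 7 × 13 + 5, so there are 13 full weeks plus 5 extra days.
Each full week contributes 5 weekdays (Mon–Fri): 13 × 5 = 65.
The 5 extra days are Fri, Sat, Sun, Mon, Tue — 3 of them qualify.
Total: 65 + 3 = 68.
Holidays: 31 March 1995 (Fri); 1 April 1995 (Sat); 12 April 1995 (Wed); 20 April 1995 (Thu); 10 May 1995 (Wed); 4 June 1995 (Sun).
4 of the 6 holidays fall on weekdays; the rest are weekends and were already excluded.
Business days: 68 − 4 = 64.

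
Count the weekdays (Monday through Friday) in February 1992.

20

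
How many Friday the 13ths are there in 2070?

The 13th falls on a Friday when the month's 13th has weekday Fri.
Jan 13 is Mon; Feb 13 is Thu; Mar 13 is Thu; Apr 13 is Sun; May 13 is Tue; Jun 13 is Fri ✓; Jul 13 is Sun; Aug 13 is Wed; Sep 13 is Sat; Oct 13 is Mon; Nov 13 is Thu; Dec 13 is Sat.
Friday the 13ths: Jun.

1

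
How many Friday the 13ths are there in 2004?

2

The 13th falls on a Friday when the month's 13th has weekday Fri.
Jan 13 is Tue; Feb 13 is Fri ✓; Mar 13 is Sat; Apr 13 is Tue; May 13 is Thu; Jun 13 is Sun; Jul 13 is Tue; Aug 13 is Fri ✓; Sep 13 is Mon; Oct 13 is Wed; Nov 13 is Sat; Dec 13 is Mon.
Friday the 13ths: Feb, Aug.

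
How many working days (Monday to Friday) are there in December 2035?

21

December 1, 2035 is a Saturday.
From December 1, 2035 to December 31, 2035 is 31 days inclusive.
31 = 7 × 4 + 3, so there are 4 full weeks plus 3 extra days.
Each full week contributes 5 weekdays (Mon–Fri): 4 × 5 = 20.
The 3 extra days are Saturday, Sunday, Monday — 1 of them qualifies.
Total: 20 + 1 = 21.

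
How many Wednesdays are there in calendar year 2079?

52

Jan 1, 2079 is a Sunday.
The range spans 365 days (inclusive of both endpoints).
365 = 7 × 52 + 1, so there are 52 full weeks plus 1 extra day.
Each full week contributes one Wednesday: 52 so far.
The 1 extra day is Sun — none qualify.
Total: 52 + 0 = 52.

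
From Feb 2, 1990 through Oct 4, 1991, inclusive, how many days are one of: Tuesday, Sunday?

Feb 2, 1990 is a Friday.
That's 610 days from start to end, counting both.
610 = 7 × 87 + 1, so there are 87 full weeks plus 1 extra day.
Each full week contributes 2 days from the set (Tue, Sun): 87 × 2 = 174.
The 1 extra day is Fri — none qualify.
Total: 174 + 0 = 174.

174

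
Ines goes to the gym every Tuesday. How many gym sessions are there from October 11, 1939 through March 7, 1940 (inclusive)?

21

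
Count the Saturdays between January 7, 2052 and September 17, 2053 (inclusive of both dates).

January 7, 2052 is a Sunday.
From January 7, 2052 to September 17, 2053 is 620 days inclusive.
620 = 7 × 88 + 4, so there are 88 full weeks plus 4 extra days.
Each full week contributes one Saturday: 88 so far.
The 4 extra days are Sun, Mon, Tue, Wed — none qualify.
Total: 88 + 0 = 88.

88 Saturdays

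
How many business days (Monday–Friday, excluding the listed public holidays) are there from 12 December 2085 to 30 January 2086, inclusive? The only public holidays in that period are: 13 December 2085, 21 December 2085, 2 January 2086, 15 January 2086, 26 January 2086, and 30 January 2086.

31 business days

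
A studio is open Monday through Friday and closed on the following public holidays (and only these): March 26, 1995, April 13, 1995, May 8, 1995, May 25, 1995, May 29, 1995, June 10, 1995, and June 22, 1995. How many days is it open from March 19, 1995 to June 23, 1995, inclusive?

March 19, 1995 is a Sunday.
The range spans 97 days (inclusive of both endpoints).
97 = 7 × 13 + 6, so there are 13 full weeks plus 6 extra days.
Each full week contributes 5 weekdays (Mon–Fri): 13 × 5 = 65.
The 6 extra days are Sun, Mon, Tue, Wed, Thu, Fri — 5 of them qualify.
Total: 65 + 5 = 70.
Holidays: March 26, 1995 (Sun); April 13, 1995 (Thu); May 8, 1995 (Mon); May 25, 1995 (Thu); May 29, 1995 (Mon); June 10, 1995 (Sat); June 22, 1995 (Thu).
5 of the 7 holidays fall on weekdays; the rest are weekends and were already excluded.
Business days: 70 − 5 = 65.

65 working days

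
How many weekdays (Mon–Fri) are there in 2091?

261 weekdays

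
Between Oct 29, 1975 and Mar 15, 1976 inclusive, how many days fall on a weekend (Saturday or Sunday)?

40

Oct 29, 1975 is a Wednesday.
That's 139 days from start to end, counting both.
139 = 7 × 19 + 6, so there are 19 full weeks plus 6 extra days.
Each full week contributes 2 weekend days (Sat, Sun): 19 × 2 = 38.
The 6 extra days are Wed, Thu, Fri, Sat, Sun, Mon — 2 of them qualify.
Total: 38 + 2 = 40.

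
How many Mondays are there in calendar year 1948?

52

January 1, 1948 is a Thursday.
That's 366 days from start to end, counting both.
366 = 7 × 52 + 2, so there are 52 full weeks plus 2 extra days.
Each full week contributes one Monday: 52 so far.
The 2 extra days are Thursday, Friday — none qualify.
Total: 52 + 0 = 52.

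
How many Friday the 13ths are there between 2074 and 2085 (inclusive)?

Friday-the-13ths by year:
2074: Apr, Jul
2075: Sep, Dec
2076: Mar, Nov
2077: Aug
2078: May
2079: Jan, Oct
2080: Sep, Dec
2081: Jun
2082: Feb, Mar, Nov
2083: Aug
2084: Oct
2085: Apr, Jul

20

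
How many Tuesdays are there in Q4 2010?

2010-10-01 is a Friday.
From 2010-10-01 to 2010-12-31 is 92 days inclusive.
92 = 7 × 13 + 1, so there are 13 full weeks plus 1 extra day.
Each full week contributes one Tuesday: 13 so far.
The 1 extra day is Friday — none qualify.
Total: 13 + 0 = 13.

13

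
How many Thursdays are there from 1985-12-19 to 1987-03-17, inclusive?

65

1985-12-19 is a Thursday.
That's 454 days from start to end, counting both.
454 = 7 × 64 + 6, so there are 64 full weeks plus 6 extra days.
Each full week contributes one Thursday: 64 so far.
The 6 extra days are Thursday, Friday, Saturday, Sunday, Monday, Tuesday — 1 of them qualifies.
Total: 64 + 1 = 65.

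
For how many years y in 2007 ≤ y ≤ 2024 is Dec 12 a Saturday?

3

Day of week of December 12 in each year:
2007: Wed, 2008: Fri, 2009: Sat ✓, 2010: Sun, 2011: Mon, 2012: Wed, 2013: Thu, 2014: Fri, 2015: Sat ✓, 2016: Mon, 2017: Tue, 2018: Wed, 2019: Thu, 2020: Sat ✓, 2021: Sun, 2022: Mon, 2023: Tue, 2024: Thu
Saturdays: 2009, 2015, 2020.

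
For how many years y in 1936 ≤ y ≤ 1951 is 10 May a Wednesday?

3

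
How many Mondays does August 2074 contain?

2074-08-01 is a Wednesday.
That's 31 days from start to end, counting both.
31 = 7 × 4 + 3, so there are 4 full weeks plus 3 extra days.
Each full week contributes one Monday: 4 so far.
The 3 extra days are Wednesday, Thursday, Friday — none qualify.
Total: 4 + 0 = 4.

4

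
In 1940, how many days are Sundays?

1 January 1940 is a Monday.
The range spans 366 days (inclusive of both endpoints).
366 = 7 × 52 + 2, so there are 52 full weeks plus 2 extra days.
Each full week contributes one Sunday: 52 so far.
The 2 extra days are Mon, Tue — none qualify.
Total: 52 + 0 = 52.

52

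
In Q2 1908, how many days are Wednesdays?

13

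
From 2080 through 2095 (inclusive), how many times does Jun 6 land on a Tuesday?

Day of week of June 6 in each year:
2080: Thu, 2081: Fri, 2082: Sat, 2083: Sun, 2084: Tue ✓, 2085: Wed, 2086: Thu, 2087: Fri, 2088: Sun, 2089: Mon, 2090: Tue ✓, 2091: Wed, 2092: Fri, 2093: Sat, 2094: Sun, 2095: Mon
Tuesdays: 2084, 2090.

2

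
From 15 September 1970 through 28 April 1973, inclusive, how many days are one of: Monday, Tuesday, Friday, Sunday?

546

15 September 1970 is a Tuesday.
That's 957 days from start to end, counting both.
957 = 7 × 136 + 5, so there are 136 full weeks plus 5 extra days.
Each full week contributes 4 days from the set (Mon, Tue, Fri, Sun): 136 × 4 = 544.
The 5 extra days are Tuesday, Wednesday, Thursday, Friday, Saturday — 2 of them qualify.
Total: 544 + 2 = 546.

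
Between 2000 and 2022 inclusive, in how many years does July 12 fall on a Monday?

3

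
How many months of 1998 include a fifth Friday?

A month has five Fridays exactly when Friday falls within its first (length − 28) days.
Jan: 31 days, starts Thu → 5 of Thu, Fri, Sat ✓
Feb: 28 days, starts Sun → 5 of (none)
Mar: 31 days, starts Sun → 5 of Sun, Mon, Tue
Apr: 30 days, starts Wed → 5 of Wed, Thu
May: 31 days, starts Fri → 5 of Fri, Sat, Sun ✓
Jun: 30 days, starts Mon → 5 of Mon, Tue
Jul: 31 days, starts Wed → 5 of Wed, Thu, Fri ✓
Aug: 31 days, starts Sat → 5 of Sat, Sun, Mon
Sep: 30 days, starts Tue → 5 of Tue, Wed
Oct: 31 days, starts Thu → 5 of Thu, Fri, Sat ✓
Nov: 30 days, starts Sun → 5 of Sun, Mon
Dec: 31 days, starts Tue → 5 of Tue, Wed, Thu
Months with five Fridays: Jan, May, Jul, Oct.

4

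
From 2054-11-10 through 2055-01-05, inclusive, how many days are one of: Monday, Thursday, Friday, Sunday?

32

2054-11-10 is a Tuesday.
The range spans 57 days (inclusive of both endpoints).
57 = 7 × 8 + 1, so there are 8 full weeks plus 1 extra day.
Each full week contributes 4 days from the set (Mon, Thu, Fri, Sun): 8 × 4 = 32.
The 1 extra day is Tue — none qualify.
Total: 32 + 0 = 32.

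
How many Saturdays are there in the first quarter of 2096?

1 January 2096 is a Sunday.
The range spans 91 days (inclusive of both endpoints).
91 = 7 × 13, so the span is exactly 13 full weeks.
Each full week contributes one Saturday: 13 so far.
Total: 13.

13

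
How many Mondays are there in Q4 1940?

October 1, 1940 is a Tuesday.
That's 92 days from start to end, counting both.
92 = 7 × 13 + 1, so there are 13 full weeks plus 1 extra day.
Each full week contributes one Monday: 13 so far.
The 1 extra day is Tue — none qualify.
Total: 13 + 0 = 13.

13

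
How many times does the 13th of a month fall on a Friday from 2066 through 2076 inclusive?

20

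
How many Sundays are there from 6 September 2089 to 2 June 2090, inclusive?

6 September 2089 is a Tuesday.
From 6 September 2089 to 2 June 2090 is 270 days inclusive.
270 = 7 × 38 + 4, so there are 38 full weeks plus 4 extra days.
Each full week contributes one Sunday: 38 so far.
The 4 extra days are Tuesday, Wednesday, Thursday, Friday — none qualify.
Total: 38 + 0 = 38.

38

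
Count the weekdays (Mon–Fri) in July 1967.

21 weekdays

July 1, 1967 is a Saturday.
The range spans 31 days (inclusive of both endpoints).
31 = 7 × 4 + 3, so there are 4 full weeks plus 3 extra days.
Each full week contributes 5 weekdays (Mon–Fri): 4 × 5 = 20.
The 3 extra days are Sat, Sun, Mon — 1 of them qualifies.
Total: 20 + 1 = 21.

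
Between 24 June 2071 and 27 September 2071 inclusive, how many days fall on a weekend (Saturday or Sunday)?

28

24 June 2071 is a Wednesday.
From 24 June 2071 to 27 September 2071 is 96 days inclusive.
96 = 7 × 13 + 5, so there are 13 full weeks plus 5 extra days.
Each full week contributes 2 weekend days (Sat, Sun): 13 × 2 = 26.
The 5 extra days are Wed, Thu, Fri, Sat, Sun — 2 of them qualify.
Total: 26 + 2 = 28.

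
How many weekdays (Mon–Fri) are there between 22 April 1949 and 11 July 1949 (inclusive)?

22 April 1949 is a Friday.
That's 81 days from start to end, counting both.
81 = 7 × 11 + 4, so there are 11 full weeks plus 4 extra days.
Each full week contributes 5 weekdays (Mon–Fri): 11 × 5 = 55.
The 4 extra days are Friday, Saturday, Sunday, Monday — 2 of them qualify.
Total: 55 + 2 = 57.

57 weekdays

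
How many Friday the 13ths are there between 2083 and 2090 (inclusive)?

12

Friday-the-13ths by year:
2083: Aug
2084: Oct
2085: Apr, Jul
2086: Sep, Dec
2087: Jun
2088: Feb, Aug
2089: May
2090: Jan, Oct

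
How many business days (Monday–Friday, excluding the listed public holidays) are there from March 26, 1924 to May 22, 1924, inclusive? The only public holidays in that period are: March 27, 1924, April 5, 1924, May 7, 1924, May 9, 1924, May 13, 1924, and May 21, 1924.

37 business days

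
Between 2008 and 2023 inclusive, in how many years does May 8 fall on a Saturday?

2

Day of week of May 8 in each year:
2008: Thu, 2009: Fri, 2010: Sat ✓, 2011: Sun, 2012: Tue, 2013: Wed, 2014: Thu, 2015: Fri, 2016: Sun, 2017: Mon, 2018: Tue, 2019: Wed, 2020: Fri, 2021: Sat ✓, 2022: Sun, 2023: Mon
Saturdays: 2010, 2021.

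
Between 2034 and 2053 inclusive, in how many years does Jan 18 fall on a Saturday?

3

Day of week of January 18 in each year:
2034: Wed, 2035: Thu, 2036: Fri, 2037: Sun, 2038: Mon, 2039: Tue, 2040: Wed, 2041: Fri, 2042: Sat ✓, 2043: Sun, 2044: Mon, 2045: Wed, 2046: Thu, 2047: Fri, 2048: Sat ✓, 2049: Mon, 2050: Tue, 2051: Wed, 2052: Thu, 2053: Sat ✓
Saturdays: 2042, 2048, 2053.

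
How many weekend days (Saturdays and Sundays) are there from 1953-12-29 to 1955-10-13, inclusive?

186

1953-12-29 is a Tuesday.
That's 654 days from start to end, counting both.
654 = 7 × 93 + 3, so there are 93 full weeks plus 3 extra days.
Each full week contributes 2 weekend days (Sat, Sun): 93 × 2 = 186.
The 3 extra days are Tue, Wed, Thu — none qualify.
Total: 186 + 0 = 186.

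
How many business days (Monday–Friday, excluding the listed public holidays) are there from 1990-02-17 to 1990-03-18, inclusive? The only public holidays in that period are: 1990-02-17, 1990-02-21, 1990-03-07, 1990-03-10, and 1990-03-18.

18 business days

1990-02-17 is a Saturday.
The range spans 30 days (inclusive of both endpoints).
30 = 7 × 4 + 2, so there are 4 full weeks plus 2 extra days.
Each full week contributes 5 weekdays (Mon–Fri): 4 × 5 = 20.
The 2 extra days are Saturday, Sunday — none qualify.
Total: 20 + 0 = 20.
Holidays: 1990-02-17 (Sat); 1990-02-21 (Wed); 1990-03-07 (Wed); 1990-03-10 (Sat); 1990-03-18 (Sun).
2 of the 5 holidays fall on weekdays; the rest are weekends and were already excluded.
Business days: 20 − 2 = 18.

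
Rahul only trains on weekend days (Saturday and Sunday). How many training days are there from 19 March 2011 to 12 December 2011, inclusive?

19 March 2011 is a Saturday.
The range spans 269 days (inclusive of both endpoints).
269 = 7 × 38 + 3, so there are 38 full weeks plus 3 extra days.
Each full week contributes 2 weekend days (Sat, Sun): 38 × 2 = 76.
The 3 extra days are Sat, Sun, Mon — 2 of them qualify.
Total: 76 + 2 = 78.

78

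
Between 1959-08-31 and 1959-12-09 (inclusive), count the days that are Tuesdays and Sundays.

29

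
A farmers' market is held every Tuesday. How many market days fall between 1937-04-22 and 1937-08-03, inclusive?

15

1937-04-22 is a Thursday.
That's 104 days from start to end, counting both.
104 = 7 × 14 + 6, so there are 14 full weeks plus 6 extra days.
Each full week contributes one Tuesday: 14 so far.
The 6 extra days are Thursday, Friday, Saturday, Sunday, Monday, Tuesday — 1 of them qualifies.
Total: 14 + 1 = 15.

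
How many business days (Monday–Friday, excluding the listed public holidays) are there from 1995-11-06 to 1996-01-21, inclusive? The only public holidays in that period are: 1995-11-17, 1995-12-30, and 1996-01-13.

1995-11-06 is a Monday.
The range spans 77 days (inclusive of both endpoints).
77 = 7 × 11, so the span is exactly 11 full weeks.
Each full week contributes 5 weekdays (Mon–Fri): 11 × 5 = 55.
Total: 55.
Holidays: 1995-11-17 (Fri); 1995-12-30 (Sat); 1996-01-13 (Sat).
1 of the 3 holidays fall on weekdays; the rest are weekends and were already excluded.
Business days: 55 − 1 = 54.

54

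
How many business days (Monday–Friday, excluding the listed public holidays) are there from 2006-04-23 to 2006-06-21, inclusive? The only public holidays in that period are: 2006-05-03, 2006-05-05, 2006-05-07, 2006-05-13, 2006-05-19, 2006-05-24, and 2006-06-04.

2006-04-23 is a Sunday.
That's 60 days from start to end, counting both.
60 = 7 × 8 + 4, so there are 8 full weeks plus 4 extra days.
Each full week contributes 5 weekdays (Mon–Fri): 8 × 5 = 40.
The 4 extra days are Sunday, Monday, Tuesday, Wednesday — 3 of them qualify.
Total: 40 + 3 = 43.
Holidays: 2006-05-03 (Wed); 2006-05-05 (Fri); 2006-05-07 (Sun); 2006-05-13 (Sat); 2006-05-19 (Fri); 2006-05-24 (Wed); 2006-06-04 (Sun).
4 of the 7 holidays fall on weekdays; the rest are weekends and were already excluded.
Business days: 43 − 4 = 39.

39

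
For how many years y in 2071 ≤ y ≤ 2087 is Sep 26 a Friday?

2

Day of week of September 26 in each year:
2071: Sat, 2072: Mon, 2073: Tue, 2074: Wed, 2075: Thu, 2076: Sat, 2077: Sun, 2078: Mon, 2079: Tue, 2080: Thu, 2081: Fri ✓, 2082: Sat, 2083: Sun, 2084: Tue, 2085: Wed, 2086: Thu, 2087: Fri ✓
Fridays: 2081, 2087.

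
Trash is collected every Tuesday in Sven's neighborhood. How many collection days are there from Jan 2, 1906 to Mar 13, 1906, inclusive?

11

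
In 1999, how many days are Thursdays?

52

1 January 1999 is a Friday.
From 1 January 1999 to 31 December 1999 is 365 days inclusive.
365 = 7 × 52 + 1, so there are 52 full weeks plus 1 extra day.
Each full week contributes one Thursday: 52 so far.
The 1 extra day is Friday — none qualify.
Total: 52 + 0 = 52.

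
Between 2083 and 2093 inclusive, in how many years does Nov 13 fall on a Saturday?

2

Day of week of November 13 in each year:
2083: Sat ✓, 2084: Mon, 2085: Tue, 2086: Wed, 2087: Thu, 2088: Sat ✓, 2089: Sun, 2090: Mon, 2091: Tue, 2092: Thu, 2093: Fri
Saturdays: 2083, 2088.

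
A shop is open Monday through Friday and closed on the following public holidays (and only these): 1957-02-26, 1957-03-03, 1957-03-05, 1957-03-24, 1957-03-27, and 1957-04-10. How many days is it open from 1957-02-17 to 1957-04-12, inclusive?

1957-02-17 is a Sunday.
The range spans 55 days (inclusive of both endpoints).
55 = 7 × 7 + 6, so there are 7 full weeks plus 6 extra days.
Each full week contributes 5 weekdays (Mon–Fri): 7 × 5 = 35.
The 6 extra days are Sun, Mon, Tue, Wed, Thu, Fri — 5 of them qualify.
Total: 35 + 5 = 40.
Holidays: 1957-02-26 (Tue); 1957-03-03 (Sun); 1957-03-05 (Tue); 1957-03-24 (Sun); 1957-03-27 (Wed); 1957-04-10 (Wed).
4 of the 6 holidays fall on weekdays; the rest are weekends and were already excluded.
Business days: 40 − 4 = 36.

36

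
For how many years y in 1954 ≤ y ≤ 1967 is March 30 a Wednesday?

3

Day of week of March 30 in each year:
1954: Tue, 1955: Wed ✓, 1956: Fri, 1957: Sat, 1958: Sun, 1959: Mon, 1960: Wed ✓, 1961: Thu, 1962: Fri, 1963: Sat, 1964: Mon, 1965: Tue, 1966: Wed ✓, 1967: Thu
Wednesdays: 1955, 1960, 1966.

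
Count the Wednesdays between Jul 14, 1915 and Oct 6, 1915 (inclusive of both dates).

Jul 14, 1915 is a Wednesday.
From Jul 14, 1915 to Oct 6, 1915 is 85 days inclusive.
85 = 7 × 12 + 1, so there are 12 full weeks plus 1 extra day.
Each full week contributes one Wednesday: 12 so far.
The 1 extra day is Wednesday — 1 of them qualifies.
Total: 12 + 1 = 13.

13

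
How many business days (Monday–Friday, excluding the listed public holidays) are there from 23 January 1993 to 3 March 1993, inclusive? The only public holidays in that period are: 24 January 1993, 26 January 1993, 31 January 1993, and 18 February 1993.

23 January 1993 is a Saturday.
From 23 January 1993 to 3 March 1993 is 40 days inclusive.
40 = 7 × 5 + 5, so there are 5 full weeks plus 5 extra days.
Each full week contributes 5 weekdays (Mon–Fri): 5 × 5 = 25.
The 5 extra days are Saturday, Sunday, Monday, Tuesday, Wednesday — 3 of them qualify.
Total: 25 + 3 = 28.
Holidays: 24 January 1993 (Sun); 26 January 1993 (Tue); 31 January 1993 (Sun); 18 February 1993 (Thu).
2 of the 4 holidays fall on weekdays; the rest are weekends and were already excluded.
Business days: 28 − 2 = 26.

26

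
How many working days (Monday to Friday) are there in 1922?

260

Jan 1, 1922 is a Sunday.
The range spans 365 days (inclusive of both endpoints).
365 = 7 × 52 + 1, so there are 52 full weeks plus 1 extra day.
Each full week contributes 5 weekdays (Mon–Fri): 52 × 5 = 260.
The 1 extra day is Sun — none qualify.
Total: 260 + 0 = 260.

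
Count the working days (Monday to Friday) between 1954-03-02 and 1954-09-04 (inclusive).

134 weekdays

1954-03-02 is a Tuesday.
The range spans 187 days (inclusive of both endpoints).
187 = 7 × 26 + 5, so there are 26 full weeks plus 5 extra days.
Each full week contributes 5 weekdays (Mon–Fri): 26 × 5 = 130.
The 5 extra days are Tue, Wed, Thu, Fri, Sat — 4 of them qualify.
Total: 130 + 4 = 134.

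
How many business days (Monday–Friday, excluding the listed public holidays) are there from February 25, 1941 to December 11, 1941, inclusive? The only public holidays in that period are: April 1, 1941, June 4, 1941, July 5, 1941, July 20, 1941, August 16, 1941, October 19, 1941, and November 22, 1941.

206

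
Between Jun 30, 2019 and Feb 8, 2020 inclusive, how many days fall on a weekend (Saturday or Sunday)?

Jun 30, 2019 is a Sunday.
That's 224 days from start to end, counting both.
224 = 7 × 32, so the span is exactly 32 full weeks.
Each full week contributes 2 weekend days (Sat, Sun): 32 × 2 = 64.
Total: 64.

64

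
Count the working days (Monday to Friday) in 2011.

January 1, 2011 is a Saturday.
From January 1, 2011 to December 31, 2011 is 365 days inclusive.
365 = 7 × 52 + 1, so there are 52 full weeks plus 1 extra day.
Each full week contributes 5 weekdays (Mon–Fri): 52 × 5 = 260.
The 1 extra day is Saturday — none qualify.
Total: 260 + 0 = 260.

260 weekdays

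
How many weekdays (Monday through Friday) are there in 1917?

261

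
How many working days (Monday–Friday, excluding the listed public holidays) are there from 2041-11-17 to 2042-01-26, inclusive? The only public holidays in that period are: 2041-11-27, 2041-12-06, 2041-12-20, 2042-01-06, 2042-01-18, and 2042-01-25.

46 working days

2041-11-17 is a Sunday.
That's 71 days from start to end, counting both.
71 = 7 × 10 + 1, so there are 10 full weeks plus 1 extra day.
Each full week contributes 5 weekdays (Mon–Fri): 10 × 5 = 50.
The 1 extra day is Sun — none qualify.
Total: 50 + 0 = 50.
Holidays: 2041-11-27 (Wed); 2041-12-06 (Fri); 2041-12-20 (Fri); 2042-01-06 (Mon); 2042-01-18 (Sat); 2042-01-25 (Sat).
4 of the 6 holidays fall on weekdays; the rest are weekends and were already excluded.
Business days: 50 − 4 = 46.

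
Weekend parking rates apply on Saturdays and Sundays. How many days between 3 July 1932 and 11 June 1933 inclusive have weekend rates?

3 July 1932 is a Sunday.
From 3 July 1932 to 11 June 1933 is 344 days inclusive.
344 = 7 × 49 + 1, so there are 49 full weeks plus 1 extra day.
Each full week contributes 2 weekend days (Sat, Sun): 49 × 2 = 98.
The 1 extra day is Sun — 1 of them qualifies.
Total: 98 + 1 = 99.

99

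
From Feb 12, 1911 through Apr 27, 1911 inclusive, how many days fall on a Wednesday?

11

Feb 12, 1911 is a Sunday.
That's 75 days from start to end, counting both.
75 = 7 × 10 + 5, so there are 10 full weeks plus 5 extra days.
Each full week contributes one Wednesday: 10 so far.
The 5 extra days are Sunday, Monday, Tuesday, Wednesday, Thursday — 1 of them qualifies.
Total: 10 + 1 = 11.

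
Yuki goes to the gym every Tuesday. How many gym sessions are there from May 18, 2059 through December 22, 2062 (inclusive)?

188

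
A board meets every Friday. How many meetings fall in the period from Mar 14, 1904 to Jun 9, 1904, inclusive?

Mar 14, 1904 is a Monday.
From Mar 14, 1904 to Jun 9, 1904 is 88 days inclusive.
88 = 7 × 12 + 4, so there are 12 full weeks plus 4 extra days.
Each full week contributes one Friday: 12 so far.
The 4 extra days are Mon, Tue, Wed, Thu — none qualify.
Total: 12 + 0 = 12.

12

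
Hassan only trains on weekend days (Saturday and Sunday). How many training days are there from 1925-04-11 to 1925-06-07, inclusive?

18

1925-04-11 is a Saturday.
The range spans 58 days (inclusive of both endpoints).
58 = 7 × 8 + 2, so there are 8 full weeks plus 2 extra days.
Each full week contributes 2 weekend days (Sat, Sun): 8 × 2 = 16.
The 2 extra days are Sat, Sun — 2 of them qualify.
Total: 16 + 2 = 18.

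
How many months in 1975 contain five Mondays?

A month has five Mondays exactly when Monday falls within its first (length − 28) days.
Jan: 31 days, starts Wed → 5 of Wed, Thu, Fri
Feb: 28 days, starts Sat → 5 of (none)
Mar: 31 days, starts Sat → 5 of Sat, Sun, Mon ✓
Apr: 30 days, starts Tue → 5 of Tue, Wed
May: 31 days, starts Thu → 5 of Thu, Fri, Sat
Jun: 30 days, starts Sun → 5 of Sun, Mon ✓
Jul: 31 days, starts Tue → 5 of Tue, Wed, Thu
Aug: 31 days, starts Fri → 5 of Fri, Sat, Sun
Sep: 30 days, starts Mon → 5 of Mon, Tue ✓
Oct: 31 days, starts Wed → 5 of Wed, Thu, Fri
Nov: 30 days, starts Sat → 5 of Sat, Sun
Dec: 31 days, starts Mon → 5 of Mon, Tue, Wed ✓
Months with five Mondays: Mar, Jun, Sep, Dec.

4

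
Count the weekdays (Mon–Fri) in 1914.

1 January 1914 is a Thursday.
From 1 January 1914 to 31 December 1914 is 365 days inclusive.
365 = 7 × 52 + 1, so there are 52 full weeks plus 1 extra day.
Each full week contributes 5 weekdays (Mon–Fri): 52 × 5 = 260.
The 1 extra day is Thursday — 1 of them qualifies.
Total: 260 + 1 = 261.

261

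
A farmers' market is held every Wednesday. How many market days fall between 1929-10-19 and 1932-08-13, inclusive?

147

1929-10-19 is a Saturday.
From 1929-10-19 to 1932-08-13 is 1030 days inclusive.
1030 = 7 × 147 + 1, so there are 147 full weeks plus 1 extra day.
Each full week contributes one Wednesday: 147 so far.
The 1 extra day is Sat — none qualify.
Total: 147 + 0 = 147.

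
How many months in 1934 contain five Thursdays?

4

A month has five Thursdays exactly when Thursday falls within its first (length − 28) days.
Jan: 31 days, starts Mon → 5 of Mon, Tue, Wed
Feb: 28 days, starts Thu → 5 of (none)
Mar: 31 days, starts Thu → 5 of Thu, Fri, Sat ✓
Apr: 30 days, starts Sun → 5 of Sun, Mon
May: 31 days, starts Tue → 5 of Tue, Wed, Thu ✓
Jun: 30 days, starts Fri → 5 of Fri, Sat
Jul: 31 days, starts Sun → 5 of Sun, Mon, Tue
Aug: 31 days, starts Wed → 5 of Wed, Thu, Fri ✓
Sep: 30 days, starts Sat → 5 of Sat, Sun
Oct: 31 days, starts Mon → 5 of Mon, Tue, Wed
Nov: 30 days, starts Thu → 5 of Thu, Fri ✓
Dec: 31 days, starts Sat → 5 of Sat, Sun, Mon
Months with five Thursdays: Mar, May, Aug, Nov.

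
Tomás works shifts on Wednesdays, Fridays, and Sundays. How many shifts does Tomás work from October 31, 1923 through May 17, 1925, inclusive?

243

October 31, 1923 is a Wednesday.
From October 31, 1923 to May 17, 1925 is 565 days inclusive.
565 = 7 × 80 + 5, so there are 80 full weeks plus 5 extra days.
Each full week contributes 3 days from the set (Wed, Fri, Sun): 80 × 3 = 240.
The 5 extra days are Wednesday, Thursday, Friday, Saturday, Sunday — 3 of them qualify.
Total: 240 + 3 = 243.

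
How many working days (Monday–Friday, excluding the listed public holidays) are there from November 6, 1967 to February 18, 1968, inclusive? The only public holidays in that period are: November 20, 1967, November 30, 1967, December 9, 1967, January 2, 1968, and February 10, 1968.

November 6, 1967 is a Monday.
From November 6, 1967 to February 18, 1968 is 105 days inclusive.
105 = 7 × 15, so the span is exactly 15 full weeks.
Each full week contributes 5 weekdays (Mon–Fri): 15 × 5 = 75.
Total: 75.
Holidays: November 20, 1967 (Mon); November 30, 1967 (Thu); December 9, 1967 (Sat); January 2, 1968 (Tue); February 10, 1968 (Sat).
3 of the 5 holidays fall on weekdays; the rest are weekends and were already excluded.
Business days: 75 − 3 = 72.

72 working days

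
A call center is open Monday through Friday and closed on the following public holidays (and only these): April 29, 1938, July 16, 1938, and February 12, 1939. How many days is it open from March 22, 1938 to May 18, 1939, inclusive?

March 22, 1938 is a Tuesday.
The range spans 423 days (inclusive of both endpoints).
423 = 7 × 60 + 3, so there are 60 full weeks plus 3 extra days.
Each full week contributes 5 weekdays (Mon–Fri): 60 × 5 = 300.
The 3 extra days are Tuesday, Wednesday, Thursday — 3 of them qualify.
Total: 300 + 3 = 303.
Holidays: April 29, 1938 (Fri); July 16, 1938 (Sat); February 12, 1939 (Sun).
1 of the 3 holidays fall on weekdays; the rest are weekends and were already excluded.
Business days: 303 − 1 = 302.

302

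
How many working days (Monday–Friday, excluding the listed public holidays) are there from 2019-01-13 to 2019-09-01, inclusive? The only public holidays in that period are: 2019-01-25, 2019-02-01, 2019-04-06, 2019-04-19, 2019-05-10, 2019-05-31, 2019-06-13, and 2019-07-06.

159

2019-01-13 is a Sunday.
That's 232 days from start to end, counting both.
232 = 7 × 33 + 1, so there are 33 full weeks plus 1 extra day.
Each full week contributes 5 weekdays (Mon–Fri): 33 × 5 = 165.
The 1 extra day is Sunday — none qualify.
Total: 165 + 0 = 165.
Holidays: 2019-01-25 (Fri); 2019-02-01 (Fri); 2019-04-06 (Sat); 2019-04-19 (Fri); 2019-05-10 (Fri); 2019-05-31 (Fri); 2019-06-13 (Thu); 2019-07-06 (Sat).
6 of the 8 holidays fall on weekdays; the rest are weekends and were already excluded.
Business days: 165 − 6 = 159.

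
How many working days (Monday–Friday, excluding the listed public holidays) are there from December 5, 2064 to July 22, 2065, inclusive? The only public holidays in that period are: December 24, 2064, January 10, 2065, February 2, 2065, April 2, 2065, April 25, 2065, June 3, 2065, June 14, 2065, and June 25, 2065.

159 working days

December 5, 2064 is a Friday.
From December 5, 2064 to July 22, 2065 is 230 days inclusive.
230 = 7 × 32 + 6, so there are 32 full weeks plus 6 extra days.
Each full week contributes 5 weekdays (Mon–Fri): 32 × 5 = 160.
The 6 extra days are Friday, Saturday, Sunday, Monday, Tuesday, Wednesday — 4 of them qualify.
Total: 160 + 4 = 164.
Holidays: December 24, 2064 (Wed); January 10, 2065 (Sat); February 2, 2065 (Mon); April 2, 2065 (Thu); April 25, 2065 (Sat); June 3, 2065 (Wed); June 14, 2065 (Sun); June 25, 2065 (Thu).
5 of the 8 holidays fall on weekdays; the rest are weekends and were already excluded.
Business days: 164 − 5 = 159.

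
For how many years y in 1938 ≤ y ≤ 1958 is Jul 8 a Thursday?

Day of week of July 8 in each year:
1938: Fri, 1939: Sat, 1940: Mon, 1941: Tue, 1942: Wed, 1943: Thu ✓, 1944: Sat, 1945: Sun, 1946: Mon, 1947: Tue, 1948: Thu ✓, 1949: Fri, 1950: Sat, 1951: Sun, 1952: Tue, 1953: Wed, 1954: Thu ✓, 1955: Fri, 1956: Sun, 1957: Mon, 1958: Tue
Thursdays: 1943, 1948, 1954.

3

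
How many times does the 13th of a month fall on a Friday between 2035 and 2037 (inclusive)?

Friday-the-13ths by year:
2035: Apr, Jul
2036: Jun
2037: Feb, Mar, Nov

6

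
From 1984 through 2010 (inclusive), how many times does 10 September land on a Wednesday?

Day of week of September 10 in each year:
1984: Mon, 1985: Tue, 1986: Wed ✓, 1987: Thu, 1988: Sat, 1989: Sun, 1990: Mon, 1991: Tue, 1992: Thu, 1993: Fri, 1994: Sat, 1995: Sun, 1996: Tue, 1997: Wed ✓, 1998: Thu, 1999: Fri, 2000: Sun, 2001: Mon, 2002: Tue, 2003: Wed ✓, 2004: Fri, 2005: Sat, 2006: Sun, 2007: Mon, 2008: Wed ✓, 2009: Thu, 2010: Fri
Wednesdays: 1986, 1997, 2003, 2008.

4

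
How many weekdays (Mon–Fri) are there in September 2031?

22

Sep 1, 2031 is a Monday.
That's 30 days from start to end, counting both.
30 = 7 × 4 + 2, so there are 4 full weeks plus 2 extra days.
Each full week contributes 5 weekdays (Mon–Fri): 4 × 5 = 20.
The 2 extra days are Mon, Tue — 2 of them qualify.
Total: 20 + 2 = 22.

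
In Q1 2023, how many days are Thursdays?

January 1, 2023 is a Sunday.
From January 1, 2023 to March 31, 2023 is 90 days inclusive.
90 = 7 × 12 + 6, so there are 12 full weeks plus 6 extra days.
Each full week contributes one Thursday: 12 so far.
The 6 extra days are Sun, Mon, Tue, Wed, Thu, Fri — 1 of them qualifies.
Total: 12 + 1 = 13.

13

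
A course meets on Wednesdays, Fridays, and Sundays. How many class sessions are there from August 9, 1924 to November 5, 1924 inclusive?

38

August 9, 1924 is a Saturday.
That's 89 days from start to end, counting both.
89 = 7 × 12 + 5, so there are 12 full weeks plus 5 extra days.
Each full week contributes 3 days from the set (Wed, Fri, Sun): 12 × 3 = 36.
The 5 extra days are Saturday, Sunday, Monday, Tuesday, Wednesday — 2 of them qualify.
Total: 36 + 2 = 38.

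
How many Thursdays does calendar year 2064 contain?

52

January 1, 2064 is a Tuesday.
From January 1, 2064 to December 31, 2064 is 366 days inclusive.
366 = 7 × 52 + 2, so there are 52 full weeks plus 2 extra days.
Each full week contributes one Thursday: 52 so far.
The 2 extra days are Tue, Wed — none qualify.
Total: 52 + 0 = 52.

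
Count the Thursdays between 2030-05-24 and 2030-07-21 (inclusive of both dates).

8

2030-05-24 is a Friday.
The range spans 59 days (inclusive of both endpoints).
59 = 7 × 8 + 3, so there are 8 full weeks plus 3 extra days.
Each full week contributes one Thursday: 8 so far.
The 3 extra days are Fri, Sat, Sun — none qualify.
Total: 8 + 0 = 8.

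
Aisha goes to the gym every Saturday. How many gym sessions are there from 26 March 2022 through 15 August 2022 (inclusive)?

26 March 2022 is a Saturday.
From 26 March 2022 to 15 August 2022 is 143 days inclusive.
143 = 7 × 20 + 3, so there are 20 full weeks plus 3 extra days.
Each full week contributes one Saturday: 20 so far.
The 3 extra days are Saturday, Sunday, Monday — 1 of them qualifies.
Total: 20 + 1 = 21.

21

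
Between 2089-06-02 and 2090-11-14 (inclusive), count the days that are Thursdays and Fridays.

2089-06-02 is a Thursday.
The range spans 531 days (inclusive of both endpoints).
531 = 7 × 75 + 6, so there are 75 full weeks plus 6 extra days.
Each full week contributes 2 days from the set (Thu, Fri): 75 × 2 = 150.
The 6 extra days are Thu, Fri, Sat, Sun, Mon, Tue — 2 of them qualify.
Total: 150 + 2 = 152.

152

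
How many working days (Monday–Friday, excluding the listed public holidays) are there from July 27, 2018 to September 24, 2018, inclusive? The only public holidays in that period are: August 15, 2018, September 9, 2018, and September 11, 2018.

40

July 27, 2018 is a Friday.
From July 27, 2018 to September 24, 2018 is 60 days inclusive.
60 = 7 × 8 + 4, so there are 8 full weeks plus 4 extra days.
Each full week contributes 5 weekdays (Mon–Fri): 8 × 5 = 40.
The 4 extra days are Fri, Sat, Sun, Mon — 2 of them qualify.
Total: 40 + 2 = 42.
Holidays: August 15, 2018 (Wed); September 9, 2018 (Sun); September 11, 2018 (Tue).
2 of the 3 holidays fall on weekdays; the rest are weekends and were already excluded.
Business days: 42 − 2 = 40.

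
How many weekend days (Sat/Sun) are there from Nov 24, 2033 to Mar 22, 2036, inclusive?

243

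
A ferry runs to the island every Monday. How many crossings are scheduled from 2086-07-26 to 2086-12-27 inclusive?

2086-07-26 is a Friday.
The range spans 155 days (inclusive of both endpoints).
155 = 7 × 22 + 1, so there are 22 full weeks plus 1 extra day.
Each full week contributes one Monday: 22 so far.
The 1 extra day is Friday — none qualify.
Total: 22 + 0 = 22.

22 Mondays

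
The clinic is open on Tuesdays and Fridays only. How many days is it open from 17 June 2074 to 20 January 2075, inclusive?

62

17 June 2074 is a Sunday.
From 17 June 2074 to 20 January 2075 is 218 days inclusive.
218 = 7 × 31 + 1, so there are 31 full weeks plus 1 extra day.
Each full week contributes 2 days from the set (Tue, Fri): 31 × 2 = 62.
The 1 extra day is Sun — none qualify.
Total: 62 + 0 = 62.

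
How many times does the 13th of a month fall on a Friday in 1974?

The 13th falls on a Friday when the month's 13th has weekday Fri.
Jan 13 is Sun; Feb 13 is Wed; Mar 13 is Wed; Apr 13 is Sat; May 13 is Mon; Jun 13 is Thu; Jul 13 is Sat; Aug 13 is Tue; Sep 13 is Fri ✓; Oct 13 is Sun; Nov 13 is Wed; Dec 13 is Fri ✓.
Friday the 13ths: Sep, Dec.

2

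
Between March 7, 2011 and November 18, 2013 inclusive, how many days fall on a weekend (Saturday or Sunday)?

282

March 7, 2011 is a Monday.
That's 988 days from start to end, counting both.
988 = 7 × 141 + 1, so there are 141 full weeks plus 1 extra day.
Each full week contributes 2 weekend days (Sat, Sun): 141 × 2 = 282.
The 1 extra day is Mon — none qualify.
Total: 282 + 0 = 282.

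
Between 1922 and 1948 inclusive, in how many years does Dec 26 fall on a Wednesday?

4

Day of week of December 26 in each year:
1922: Tue, 1923: Wed ✓, 1924: Fri, 1925: Sat, 1926: Sun, 1927: Mon, 1928: Wed ✓, 1929: Thu, 1930: Fri, 1931: Sat, 1932: Mon, 1933: Tue, 1934: Wed ✓, 1935: Thu, 1936: Sat, 1937: Sun, 1938: Mon, 1939: Tue, 1940: Thu, 1941: Fri, 1942: Sat, 1943: Sun, 1944: Tue, 1945: Wed ✓, 1946: Thu, 1947: Fri, 1948: Sun
Wednesdays: 1923, 1928, 1934, 1945.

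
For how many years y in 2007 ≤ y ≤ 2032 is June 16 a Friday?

Day of week of June 16 in each year:
2007: Sat, 2008: Mon, 2009: Tue, 2010: Wed, 2011: Thu, 2012: Sat, 2013: Sun, 2014: Mon, 2015: Tue, 2016: Thu, 2017: Fri ✓, 2018: Sat, 2019: Sun, 2020: Tue, 2021: Wed, 2022: Thu, 2023: Fri ✓, 2024: Sun, 2025: Mon, 2026: Tue, 2027: Wed, 2028: Fri ✓, 2029: Sat, 2030: Sun, 2031: Mon, 2032: Wed
Fridays: 2017, 2023, 2028.

3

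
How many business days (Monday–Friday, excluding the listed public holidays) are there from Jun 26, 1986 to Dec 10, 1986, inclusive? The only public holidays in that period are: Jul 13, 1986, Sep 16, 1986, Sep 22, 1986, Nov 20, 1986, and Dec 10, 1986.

116

Jun 26, 1986 is a Thursday.
From Jun 26, 1986 to Dec 10, 1986 is 168 days inclusive.
168 = 7 × 24, so the span is exactly 24 full weeks.
Each full week contributes 5 weekdays (Mon–Fri): 24 × 5 = 120.
Holidays: Jul 13, 1986 (Sun); Sep 16, 1986 (Tue); Sep 22, 1986 (Mon); Nov 20, 1986 (Thu); Dec 10, 1986 (Wed).
4 of the 5 holidays fall on weekdays; the rest are weekends and were already excluded.
Business days: 120 − 4 = 116.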